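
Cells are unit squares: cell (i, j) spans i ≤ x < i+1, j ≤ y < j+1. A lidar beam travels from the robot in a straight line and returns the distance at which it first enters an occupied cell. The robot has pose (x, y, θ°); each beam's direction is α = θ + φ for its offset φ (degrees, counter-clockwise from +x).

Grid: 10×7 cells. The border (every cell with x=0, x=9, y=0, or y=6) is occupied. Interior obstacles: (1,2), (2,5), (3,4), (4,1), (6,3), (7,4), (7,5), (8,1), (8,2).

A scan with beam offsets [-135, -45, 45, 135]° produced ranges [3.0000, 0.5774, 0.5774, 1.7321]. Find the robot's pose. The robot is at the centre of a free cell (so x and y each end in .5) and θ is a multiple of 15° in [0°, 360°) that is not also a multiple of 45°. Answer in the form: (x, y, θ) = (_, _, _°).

(x, y, θ) = (2.5, 4.5, 75°)

The pose lattice has 31·16 = 496 candidates. Test each by forward raycasting.
  (8.5, 3.5, 195°): beam 1 = 1.0000 ≠ 3.0000 ✗
  (7.5, 2.5, 345°): beam 1 = 2.8868 ≠ 3.0000 ✗
  (2.5, 2.5, 120°): beam 1 = 1.9319 ≠ 3.0000 ✗
  (4.5, 3.5, 105°): beam 1 = 4.0415 ≠ 3.0000 ✗
  (6.5, 1.5, 210°): beam 1 = 1.5529 ≠ 3.0000 ✗
  …
  (2.5, 4.5, 75°): r_1=3.0000, r_2=0.5774, r_3=0.5774, r_4=1.7321 — all match ✓
No second candidate reproduces the full scan.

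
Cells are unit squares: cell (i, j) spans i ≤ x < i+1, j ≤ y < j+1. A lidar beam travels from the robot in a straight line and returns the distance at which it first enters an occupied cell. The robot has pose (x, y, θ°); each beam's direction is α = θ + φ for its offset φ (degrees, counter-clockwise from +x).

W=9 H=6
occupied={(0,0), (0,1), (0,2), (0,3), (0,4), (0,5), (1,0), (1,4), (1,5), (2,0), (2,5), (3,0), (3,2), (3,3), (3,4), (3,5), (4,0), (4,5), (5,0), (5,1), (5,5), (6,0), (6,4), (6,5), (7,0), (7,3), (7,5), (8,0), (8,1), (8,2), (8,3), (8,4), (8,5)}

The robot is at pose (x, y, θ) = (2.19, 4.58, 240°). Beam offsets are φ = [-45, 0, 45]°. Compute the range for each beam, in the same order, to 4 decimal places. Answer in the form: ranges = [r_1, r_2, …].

beam 1: φ=-45°, α=195°
  d=(-0.9659,-0.2588)  start (2,4)  tX=0.1967 tY=2.2409  stride 1/|dx|=1.0353 1/|dy|=3.8637
    cross x-line → (1,4), t=0.1967 (wall)
  → r_1 = 0.1967
beam 2: φ=0°, α=240°
  d=(-0.5000,-0.8660)  start (2,4)  tX=0.3800 tY=0.6697  stride 1/|dx|=2.0000 1/|dy|=1.1547
    cross x-line → (1,4), t=0.3800 (wall)
  → r_2 = 0.3800
beam 3: φ=45°, α=285°
  d=(0.2588,-0.9659)  start (2,4)  tX=3.1296 tY=0.6005  stride 1/|dx|=3.8637 1/|dy|=1.0353
    cross y-line → (2,3), t=0.6005
    cross y-line → (2,2), t=1.6357
    cross y-line → (2,1), t=2.6710
    cross x-line → (3,1), t=3.1296
    cross y-line → (3,0), t=3.7063 (wall)
  → r_3 = 3.7063

ranges = [0.1967, 0.3800, 3.7063]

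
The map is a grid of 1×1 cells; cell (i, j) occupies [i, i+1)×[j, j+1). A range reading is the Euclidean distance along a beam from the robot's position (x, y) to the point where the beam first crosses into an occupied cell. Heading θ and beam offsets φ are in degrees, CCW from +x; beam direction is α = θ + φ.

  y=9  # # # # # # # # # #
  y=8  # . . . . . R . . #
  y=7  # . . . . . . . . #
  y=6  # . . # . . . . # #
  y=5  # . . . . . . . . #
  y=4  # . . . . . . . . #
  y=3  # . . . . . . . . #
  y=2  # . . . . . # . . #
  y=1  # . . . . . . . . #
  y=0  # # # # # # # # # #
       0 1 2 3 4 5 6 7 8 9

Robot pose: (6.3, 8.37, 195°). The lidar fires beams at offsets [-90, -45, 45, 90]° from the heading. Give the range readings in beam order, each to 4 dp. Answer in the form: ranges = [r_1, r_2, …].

ranges = [0.6522, 1.2600, 8.5101, 7.6300]

beam 1: φ=-90°, α=105°
  dir = (cos 105°, sin 105°) = (-0.2588, 0.9659); from cell (6,8)
  next x-line at t=1.1591, next y-line at t=0.6522; Δt_x=3.8637, Δt_y=1.0353
    y: enter (6,9) at t=0.6522 ← occupied
  → r_1 = 0.6522
beam 2: φ=-45°, α=150°
  dir = (cos 150°, sin 150°) = (-0.8660, 0.5000); from cell (6,8)
  next x-line at t=0.3464, next y-line at t=1.2600; Δt_x=1.1547, Δt_y=2.0000
    x: enter (5,8) at t=0.3464
    y: enter (5,9) at t=1.2600 ← occupied
  → r_2 = 1.2600
beam 3: φ=45°, α=240°
  dir = (cos 240°, sin 240°) = (-0.5000, -0.8660); from cell (6,8)
  next x-line at t=0.6000, next y-line at t=0.4272; Δt_x=2.0000, Δt_y=1.1547
    y: enter (6,7) at t=0.4272
    x: enter (5,7) at t=0.6000
    y: enter (5,6) at t=1.5819
    x: enter (4,6) at t=2.6000
    y: enter (4,5) at t=2.7366
    y: enter (4,4) at t=3.8913
    x: enter (3,4) at t=4.6000
    y: enter (3,3) at t=5.0460
    y: enter (3,2) at t=6.2007
    x: enter (2,2) at t=6.6000
    y: enter (2,1) at t=7.3554
    y: enter (2,0) at t=8.5101 ← occupied
  → r_3 = 8.5101
beam 4: φ=90°, α=285°
  dir = (cos 285°, sin 285°) = (0.2588, -0.9659); from cell (6,8)
  next x-line at t=2.7046, next y-line at t=0.3831; Δt_x=3.8637, Δt_y=1.0353
    y: enter (6,7) at t=0.3831
    y: enter (6,6) at t=1.4183
    y: enter (6,5) at t=2.4536
    x: enter (7,5) at t=2.7046
    y: enter (7,4) at t=3.4889
    y: enter (7,3) at t=4.5242
    y: enter (7,2) at t=5.5594
    x: enter (8,2) at t=6.5683
    y: enter (8,1) at t=6.5947
    y: enter (8,0) at t=7.6300 ← occupied
  → r_4 = 7.6300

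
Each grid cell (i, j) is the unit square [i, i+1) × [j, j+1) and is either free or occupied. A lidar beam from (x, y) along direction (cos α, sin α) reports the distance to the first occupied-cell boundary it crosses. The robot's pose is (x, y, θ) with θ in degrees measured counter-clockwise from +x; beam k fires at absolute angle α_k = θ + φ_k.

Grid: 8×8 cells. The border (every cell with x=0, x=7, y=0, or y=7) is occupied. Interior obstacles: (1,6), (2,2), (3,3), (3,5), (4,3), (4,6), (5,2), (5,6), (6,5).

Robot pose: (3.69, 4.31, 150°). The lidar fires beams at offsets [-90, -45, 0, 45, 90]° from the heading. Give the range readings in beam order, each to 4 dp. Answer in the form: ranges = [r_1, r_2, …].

ranges = [1.9514, 0.7143, 3.1061, 2.7849, 0.3580]

beam 1: φ=-90°, α=60°
  direction (0.5000, 0.8660); cell (3,4); t to first gridline: x 0.6200, y 0.7967 (then +2.0000 / +1.1547)
    (4,4) via x @ 0.6200
    (4,5) via y @ 0.7967
    (4,6) via y @ 1.9514  # hit
  → r_1 = 1.9514
beam 2: φ=-45°, α=105°
  direction (-0.2588, 0.9659); cell (3,4); t to first gridline: x 2.6660, y 0.7143 (then +3.8637 / +1.0353)
    (3,5) via y @ 0.7143  # hit
  → r_2 = 0.7143
beam 3: φ=0°, α=150°
  direction (-0.8660, 0.5000); cell (3,4); t to first gridline: x 0.7967, y 1.3800 (then +1.1547 / +2.0000)
    (2,4) via x @ 0.7967
    (2,5) via y @ 1.3800
    (1,5) via x @ 1.9514
    (0,5) via x @ 3.1061  # hit
  → r_3 = 3.1061
beam 4: φ=45°, α=195°
  direction (-0.9659, -0.2588); cell (3,4); t to first gridline: x 0.7143, y 1.1977 (then +1.0353 / +3.8637)
    (2,4) via x @ 0.7143
    (2,3) via y @ 1.1977
    (1,3) via x @ 1.7496
    (0,3) via x @ 2.7849  # hit
  → r_4 = 2.7849
beam 5: φ=90°, α=240°
  direction (-0.5000, -0.8660); cell (3,4); t to first gridline: x 1.3800, y 0.3580 (then +2.0000 / +1.1547)
    (3,3) via y @ 0.3580  # hit
  → r_5 = 0.3580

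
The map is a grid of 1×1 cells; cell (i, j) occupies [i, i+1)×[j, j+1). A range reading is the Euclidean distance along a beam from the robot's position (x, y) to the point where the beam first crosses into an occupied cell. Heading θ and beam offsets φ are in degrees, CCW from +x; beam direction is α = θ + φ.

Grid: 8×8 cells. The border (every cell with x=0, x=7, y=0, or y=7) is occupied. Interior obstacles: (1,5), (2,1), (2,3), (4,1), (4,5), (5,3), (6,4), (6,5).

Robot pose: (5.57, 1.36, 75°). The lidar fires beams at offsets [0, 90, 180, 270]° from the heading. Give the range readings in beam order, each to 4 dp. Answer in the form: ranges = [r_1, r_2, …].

beam 1: φ=0°, α=75°
  dir = (cos 75°, sin 75°) = (0.2588, 0.9659); from cell (5,1)
  next x-line at t=1.6614, next y-line at t=0.6626; Δt_x=3.8637, Δt_y=1.0353
    y: enter (5,2) at t=0.6626
    x: enter (6,2) at t=1.6614
    y: enter (6,3) at t=1.6979
    y: enter (6,4) at t=2.7331 ← occupied
  → r_1 = 2.7331
beam 2: φ=90°, α=165°
  dir = (cos 165°, sin 165°) = (-0.9659, 0.2588); from cell (5,1)
  next x-line at t=0.5901, next y-line at t=2.4728; Δt_x=1.0353, Δt_y=3.8637
    x: enter (4,1) at t=0.5901 ← occupied
  → r_2 = 0.5901
beam 3: φ=180°, α=255°
  dir = (cos 255°, sin 255°) = (-0.2588, -0.9659); from cell (5,1)
  next x-line at t=2.2023, next y-line at t=0.3727; Δt_x=3.8637, Δt_y=1.0353
    y: enter (5,0) at t=0.3727 ← occupied
  → r_3 = 0.3727
beam 4: φ=270°, α=345°
  dir = (cos 345°, sin 345°) = (0.9659, -0.2588); from cell (5,1)
  next x-line at t=0.4452, next y-line at t=1.3909; Δt_x=1.0353, Δt_y=3.8637
    x: enter (6,1) at t=0.4452
    y: enter (6,0) at t=1.3909 ← occupied
  → r_4 = 1.3909

ranges = [2.7331, 0.5901, 0.3727, 1.3909]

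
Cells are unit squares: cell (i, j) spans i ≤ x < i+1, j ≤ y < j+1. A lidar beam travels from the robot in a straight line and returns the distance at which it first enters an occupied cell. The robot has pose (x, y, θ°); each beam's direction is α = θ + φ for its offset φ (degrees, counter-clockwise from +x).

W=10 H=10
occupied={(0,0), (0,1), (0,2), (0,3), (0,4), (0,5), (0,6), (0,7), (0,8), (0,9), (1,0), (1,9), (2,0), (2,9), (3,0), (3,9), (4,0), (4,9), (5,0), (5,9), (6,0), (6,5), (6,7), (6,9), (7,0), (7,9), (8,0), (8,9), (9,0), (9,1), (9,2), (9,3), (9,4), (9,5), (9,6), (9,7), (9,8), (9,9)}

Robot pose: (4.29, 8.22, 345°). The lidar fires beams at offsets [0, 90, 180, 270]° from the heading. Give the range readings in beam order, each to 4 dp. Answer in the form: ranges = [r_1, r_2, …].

beam 1: φ=0°, α=345°
  d=(0.9659,-0.2588)  start (4,8)  tX=0.7350 tY=0.8500  stride 1/|dx|=1.0353 1/|dy|=3.8637
    cross x-line → (5,8), t=0.7350
    cross y-line → (5,7), t=0.8500
    cross x-line → (6,7), t=1.7703 (wall)
  → r_1 = 1.7703
beam 2: φ=90°, α=75°
  d=(0.2588,0.9659)  start (4,8)  tX=2.7432 tY=0.8075  stride 1/|dx|=3.8637 1/|dy|=1.0353
    cross y-line → (4,9), t=0.8075 (wall)
  → r_2 = 0.8075
beam 3: φ=180°, α=165°
  d=(-0.9659,0.2588)  start (4,8)  tX=0.3002 tY=3.0137  stride 1/|dx|=1.0353 1/|dy|=3.8637
    cross x-line → (3,8), t=0.3002
    cross x-line → (2,8), t=1.3355
    cross x-line → (1,8), t=2.3708
    cross y-line → (1,9), t=3.0137 (wall)
  → r_3 = 3.0137
beam 4: φ=270°, α=255°
  d=(-0.2588,-0.9659)  start (4,8)  tX=1.1205 tY=0.2278  stride 1/|dx|=3.8637 1/|dy|=1.0353
    cross y-line → (4,7), t=0.2278
    cross x-line → (3,7), t=1.1205
    cross y-line → (3,6), t=1.2630
    cross y-line → (3,5), t=2.2983
    cross y-line → (3,4), t=3.3336
    cross y-line → (3,3), t=4.3689
    cross x-line → (2,3), t=4.9842
    cross y-line → (2,2), t=5.4041
    cross y-line → (2,1), t=6.4394
    cross y-line → (2,0), t=7.4747 (wall)
  → r_4 = 7.4747

ranges = [1.7703, 0.8075, 3.0137, 7.4747]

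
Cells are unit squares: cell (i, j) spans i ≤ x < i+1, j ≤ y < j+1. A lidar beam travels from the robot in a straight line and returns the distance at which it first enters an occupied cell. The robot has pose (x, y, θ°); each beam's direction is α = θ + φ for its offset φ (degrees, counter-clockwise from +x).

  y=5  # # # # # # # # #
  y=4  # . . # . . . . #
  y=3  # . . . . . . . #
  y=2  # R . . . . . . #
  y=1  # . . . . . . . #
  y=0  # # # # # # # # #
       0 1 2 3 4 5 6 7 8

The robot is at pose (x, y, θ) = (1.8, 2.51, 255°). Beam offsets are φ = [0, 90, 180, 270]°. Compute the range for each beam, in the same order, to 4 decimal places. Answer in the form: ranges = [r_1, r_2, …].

beam 1: φ=0°, α=255°
  d=(-0.2588,-0.9659)  start (1,2)  tX=3.0910 tY=0.5280  stride 1/|dx|=3.8637 1/|dy|=1.0353
    cross y-line → (1,1), t=0.5280
    cross y-line → (1,0), t=1.5633 (wall)
  → r_1 = 1.5633
beam 2: φ=90°, α=345°
  d=(0.9659,-0.2588)  start (1,2)  tX=0.2071 tY=1.9705  stride 1/|dx|=1.0353 1/|dy|=3.8637
    cross x-line → (2,2), t=0.2071
    cross x-line → (3,2), t=1.2423
    cross y-line → (3,1), t=1.9705
    cross x-line → (4,1), t=2.2776
    cross x-line → (5,1), t=3.3129
    cross x-line → (6,1), t=4.3482
    cross x-line → (7,1), t=5.3834
    cross y-line → (7,0), t=5.8342 (wall)
  → r_2 = 5.8342
beam 3: φ=180°, α=75°
  d=(0.2588,0.9659)  start (1,2)  tX=0.7727 tY=0.5073  stride 1/|dx|=3.8637 1/|dy|=1.0353
    cross y-line → (1,3), t=0.5073
    cross x-line → (2,3), t=0.7727
    cross y-line → (2,4), t=1.5426
    cross y-line → (2,5), t=2.5778 (wall)
  → r_3 = 2.5778
beam 4: φ=270°, α=165°
  d=(-0.9659,0.2588)  start (1,2)  tX=0.8282 tY=1.8932  stride 1/|dx|=1.0353 1/|dy|=3.8637
    cross x-line → (0,2), t=0.8282 (wall)
  → r_4 = 0.8282

ranges = [1.5633, 5.8342, 2.5778, 0.8282]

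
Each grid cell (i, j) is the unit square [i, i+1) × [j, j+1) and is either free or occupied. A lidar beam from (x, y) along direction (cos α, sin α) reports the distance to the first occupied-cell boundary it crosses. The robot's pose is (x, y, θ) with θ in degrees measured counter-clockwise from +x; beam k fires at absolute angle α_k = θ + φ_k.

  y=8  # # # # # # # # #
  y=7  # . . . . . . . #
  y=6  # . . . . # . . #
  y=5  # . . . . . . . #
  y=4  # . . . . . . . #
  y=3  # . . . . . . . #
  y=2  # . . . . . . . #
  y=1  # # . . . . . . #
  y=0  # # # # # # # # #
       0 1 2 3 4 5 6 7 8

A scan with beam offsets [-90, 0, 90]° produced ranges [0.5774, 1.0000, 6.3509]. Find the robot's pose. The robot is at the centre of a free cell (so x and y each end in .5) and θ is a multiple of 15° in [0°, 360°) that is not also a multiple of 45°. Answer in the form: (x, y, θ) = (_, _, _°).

(x, y, θ) = (4.5, 7.5, 150°)

Enumerate (i+0.5, j+0.5, θ) over the 47 free cells and 16 admissible headings. For each, cast all 3 beams and compare to the given ranges.
  (1.5, 4.5, 285°): beam 1 = 0.5176 ≠ 0.5774 ✗
  (4.5, 3.5, 75°): beam 1 = 3.6235 ≠ 0.5774 ✗
  (7.5, 4.5, 120°): beam 2 = 4.0415 ≠ 1.0000 ✗
  (6.5, 2.5, 195°): beam 1 = 3.6235 ≠ 0.5774 ✗
  …
  (4.5, 7.5, 150°): r_1=0.5774, r_2=1.0000, r_3=6.3509 — all match ✓
No second candidate reproduces the full scan.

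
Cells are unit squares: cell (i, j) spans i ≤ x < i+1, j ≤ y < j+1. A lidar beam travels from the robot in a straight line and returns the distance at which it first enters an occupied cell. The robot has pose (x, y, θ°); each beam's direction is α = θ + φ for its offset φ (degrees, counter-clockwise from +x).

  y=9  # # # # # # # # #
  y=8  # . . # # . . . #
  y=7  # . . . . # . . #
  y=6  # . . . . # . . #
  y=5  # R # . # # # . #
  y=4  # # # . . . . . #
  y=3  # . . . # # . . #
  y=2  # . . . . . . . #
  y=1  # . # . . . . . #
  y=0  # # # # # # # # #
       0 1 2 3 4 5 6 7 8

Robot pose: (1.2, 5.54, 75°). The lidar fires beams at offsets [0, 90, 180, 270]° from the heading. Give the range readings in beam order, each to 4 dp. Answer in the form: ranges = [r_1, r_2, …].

beam 1: φ=0°, α=75°
  cosα=0.2588 sinα=0.9659 | (1,5) | tMaxX 3.0910 tMaxY 0.4762 | tΔX 3.8637 tΔY 1.0353
    t=0.4762 [y] (1,6)
    t=1.5115 [y] (1,7)
    t=2.5468 [y] (1,8)
    t=3.0910 [x] (2,8)
    t=3.5821 [y] (2,9) — stop
  → r_1 = 3.5821
beam 2: φ=90°, α=165°
  cosα=-0.9659 sinα=0.2588 | (1,5) | tMaxX 0.2071 tMaxY 1.7773 | tΔX 1.0353 tΔY 3.8637
    t=0.2071 [x] (0,5) — stop
  → r_2 = 0.2071
beam 3: φ=180°, α=255°
  cosα=-0.2588 sinα=-0.9659 | (1,5) | tMaxX 0.7727 tMaxY 0.5590 | tΔX 3.8637 tΔY 1.0353
    t=0.5590 [y] (1,4) — stop
  → r_3 = 0.5590
beam 4: φ=270°, α=345°
  cosα=0.9659 sinα=-0.2588 | (1,5) | tMaxX 0.8282 tMaxY 2.0864 | tΔX 1.0353 tΔY 3.8637
    t=0.8282 [x] (2,5) — stop
  → r_4 = 0.8282

ranges = [3.5821, 0.2071, 0.5590, 0.8282]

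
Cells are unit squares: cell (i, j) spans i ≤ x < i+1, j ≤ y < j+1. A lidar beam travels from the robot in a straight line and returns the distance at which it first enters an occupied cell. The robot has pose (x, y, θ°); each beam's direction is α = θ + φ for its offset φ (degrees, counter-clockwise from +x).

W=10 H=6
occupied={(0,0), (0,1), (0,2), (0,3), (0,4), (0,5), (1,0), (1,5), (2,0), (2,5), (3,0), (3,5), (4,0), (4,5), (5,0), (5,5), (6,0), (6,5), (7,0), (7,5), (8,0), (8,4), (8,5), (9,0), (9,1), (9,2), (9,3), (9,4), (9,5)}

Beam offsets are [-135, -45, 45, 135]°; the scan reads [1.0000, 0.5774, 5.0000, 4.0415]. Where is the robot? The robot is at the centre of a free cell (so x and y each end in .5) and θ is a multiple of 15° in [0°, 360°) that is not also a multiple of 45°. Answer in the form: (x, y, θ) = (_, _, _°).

Enumerate (i+0.5, j+0.5, θ) over the 31 free cells and 16 admissible headings. For each, cast all 4 beams and compare to the given ranges.
  (4.5, 1.5, 60°): beam 1 = 0.5176 ≠ 1.0000 ✗
  (1.5, 4.5, 255°): beam 1 = 0.5774 ≠ 1.0000 ✗
  (2.5, 2.5, 300°): beam 1 = 1.5529 ≠ 1.0000 ✗
  (6.5, 4.5, 75°): beam 1 = 4.0415 ≠ 1.0000 ✗
  …
  (4.5, 1.5, 345°): r_1=1.0000, r_2=0.5774, r_3=5.0000, r_4=4.0415 — all match ✓
Only this pose fits every beam.

(x, y, θ) = (4.5, 1.5, 345°)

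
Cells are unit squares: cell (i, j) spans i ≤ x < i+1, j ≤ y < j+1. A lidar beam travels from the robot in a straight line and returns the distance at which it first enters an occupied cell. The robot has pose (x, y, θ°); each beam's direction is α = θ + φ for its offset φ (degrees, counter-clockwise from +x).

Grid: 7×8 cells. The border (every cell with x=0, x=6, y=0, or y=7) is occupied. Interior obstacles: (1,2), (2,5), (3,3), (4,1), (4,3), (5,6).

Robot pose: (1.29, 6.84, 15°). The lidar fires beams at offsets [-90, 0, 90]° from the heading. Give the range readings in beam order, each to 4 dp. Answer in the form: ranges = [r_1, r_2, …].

beam 1: φ=-90°, α=285°
  dir = (cos 285°, sin 285°) = (0.2588, -0.9659); from cell (1,6)
  next x-line at t=2.7432, next y-line at t=0.8696; Δt_x=3.8637, Δt_y=1.0353
    y: enter (1,5) at t=0.8696
    y: enter (1,4) at t=1.9049
    x: enter (2,4) at t=2.7432
    y: enter (2,3) at t=2.9402
    y: enter (2,2) at t=3.9755
    y: enter (2,1) at t=5.0107
    y: enter (2,0) at t=6.0460 ← occupied
  → r_1 = 6.0460
beam 2: φ=0°, α=15°
  dir = (cos 15°, sin 15°) = (0.9659, 0.2588); from cell (1,6)
  next x-line at t=0.7350, next y-line at t=0.6182; Δt_x=1.0353, Δt_y=3.8637
    y: enter (1,7) at t=0.6182 ← occupied
  → r_2 = 0.6182
beam 3: φ=90°, α=105°
  dir = (cos 105°, sin 105°) = (-0.2588, 0.9659); from cell (1,6)
  next x-line at t=1.1205, next y-line at t=0.1656; Δt_x=3.8637, Δt_y=1.0353
    y: enter (1,7) at t=0.1656 ← occupied
  → r_3 = 0.1656

ranges = [6.0460, 0.6182, 0.1656]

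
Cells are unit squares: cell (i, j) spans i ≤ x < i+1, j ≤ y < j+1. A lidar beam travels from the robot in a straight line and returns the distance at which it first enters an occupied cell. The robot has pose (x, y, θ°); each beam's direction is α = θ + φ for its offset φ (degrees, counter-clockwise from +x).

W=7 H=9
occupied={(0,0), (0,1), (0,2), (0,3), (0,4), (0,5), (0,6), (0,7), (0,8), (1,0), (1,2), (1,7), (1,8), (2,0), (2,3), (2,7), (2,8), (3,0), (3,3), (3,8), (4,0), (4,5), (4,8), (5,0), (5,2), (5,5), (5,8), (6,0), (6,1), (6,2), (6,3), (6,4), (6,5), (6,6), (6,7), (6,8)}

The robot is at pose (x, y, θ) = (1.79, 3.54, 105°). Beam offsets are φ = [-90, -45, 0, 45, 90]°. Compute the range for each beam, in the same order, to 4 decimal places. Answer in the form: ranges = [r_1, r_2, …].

ranges = [0.2174, 0.4200, 3.0523, 0.9122, 0.8179]

beam 1: φ=-90°, α=15°
  cosα=0.9659 sinα=0.2588 | (1,3) | tMaxX 0.2174 tMaxY 1.7773 | tΔX 1.0353 tΔY 3.8637
    t=0.2174 [x] (2,3) — stop
  → r_1 = 0.2174
beam 2: φ=-45°, α=60°
  cosα=0.5000 sinα=0.8660 | (1,3) | tMaxX 0.4200 tMaxY 0.5312 | tΔX 2.0000 tΔY 1.1547
    t=0.4200 [x] (2,3) — stop
  → r_2 = 0.4200
beam 3: φ=0°, α=105°
  cosα=-0.2588 sinα=0.9659 | (1,3) | tMaxX 3.0523 tMaxY 0.4762 | tΔX 3.8637 tΔY 1.0353
    t=0.4762 [y] (1,4)
    t=1.5115 [y] (1,5)
    t=2.5468 [y] (1,6)
    t=3.0523 [x] (0,6) — stop
  → r_3 = 3.0523
beam 4: φ=45°, α=150°
  cosα=-0.8660 sinα=0.5000 | (1,3) | tMaxX 0.9122 tMaxY 0.9200 | tΔX 1.1547 tΔY 2.0000
    t=0.9122 [x] (0,3) — stop
  → r_4 = 0.9122
beam 5: φ=90°, α=195°
  cosα=-0.9659 sinα=-0.2588 | (1,3) | tMaxX 0.8179 tMaxY 2.0864 | tΔX 1.0353 tΔY 3.8637
    t=0.8179 [x] (0,3) — stop
  → r_5 = 0.8179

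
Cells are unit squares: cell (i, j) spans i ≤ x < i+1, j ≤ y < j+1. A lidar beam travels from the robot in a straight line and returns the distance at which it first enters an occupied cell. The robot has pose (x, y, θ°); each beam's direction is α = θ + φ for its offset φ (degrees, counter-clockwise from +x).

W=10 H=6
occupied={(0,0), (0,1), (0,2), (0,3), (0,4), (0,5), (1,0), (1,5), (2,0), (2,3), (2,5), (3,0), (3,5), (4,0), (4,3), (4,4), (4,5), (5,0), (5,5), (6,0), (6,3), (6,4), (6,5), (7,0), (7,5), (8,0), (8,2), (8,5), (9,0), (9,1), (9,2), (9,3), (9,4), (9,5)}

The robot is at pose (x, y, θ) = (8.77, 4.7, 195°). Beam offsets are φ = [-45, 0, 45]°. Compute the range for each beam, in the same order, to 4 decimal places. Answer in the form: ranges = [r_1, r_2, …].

beam 1: φ=-45°, α=150°
  direction (-0.8660, 0.5000); cell (8,4); t to first gridline: x 0.8891, y 0.6000 (then +1.1547 / +2.0000)
    (8,5) via y @ 0.6000  # hit
  → r_1 = 0.6000
beam 2: φ=0°, α=195°
  direction (-0.9659, -0.2588); cell (8,4); t to first gridline: x 0.7972, y 2.7046 (then +1.0353 / +3.8637)
    (7,4) via x @ 0.7972
    (6,4) via x @ 1.8324  # hit
  → r_2 = 1.8324
beam 3: φ=45°, α=240°
  direction (-0.5000, -0.8660); cell (8,4); t to first gridline: x 1.5400, y 0.8083 (then +2.0000 / +1.1547)
    (8,3) via y @ 0.8083
    (7,3) via x @ 1.5400
    (7,2) via y @ 1.9630
    (7,1) via y @ 3.1177
    (6,1) via x @ 3.5400
    (6,0) via y @ 4.2724  # hit
  → r_3 = 4.2724

ranges = [0.6000, 1.8324, 4.2724]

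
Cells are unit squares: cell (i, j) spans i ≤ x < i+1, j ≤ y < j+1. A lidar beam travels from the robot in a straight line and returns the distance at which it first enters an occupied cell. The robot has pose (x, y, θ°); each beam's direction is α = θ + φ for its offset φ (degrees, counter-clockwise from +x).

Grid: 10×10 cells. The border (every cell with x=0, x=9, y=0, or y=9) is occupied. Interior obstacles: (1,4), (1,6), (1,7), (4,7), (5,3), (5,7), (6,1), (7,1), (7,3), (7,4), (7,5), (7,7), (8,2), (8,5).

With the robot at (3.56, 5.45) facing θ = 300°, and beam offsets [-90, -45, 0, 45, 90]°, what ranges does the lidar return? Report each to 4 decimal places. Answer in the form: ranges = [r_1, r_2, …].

beam 1: φ=-90°, α=210°
  direction (-0.8660, -0.5000); cell (3,5); t to first gridline: x 0.6466, y 0.9000 (then +1.1547 / +2.0000)
    (2,5) via x @ 0.6466
    (2,4) via y @ 0.9000
    (1,4) via x @ 1.8013  # hit
  → r_1 = 1.8013
beam 2: φ=-45°, α=255°
  direction (-0.2588, -0.9659); cell (3,5); t to first gridline: x 2.1637, y 0.4659 (then +3.8637 / +1.0353)
    (3,4) via y @ 0.4659
    (3,3) via y @ 1.5012
    (2,3) via x @ 2.1637
    (2,2) via y @ 2.5364
    (2,1) via y @ 3.5717
    (2,0) via y @ 4.6070  # hit
  → r_2 = 4.6070
beam 3: φ=0°, α=300°
  direction (0.5000, -0.8660); cell (3,5); t to first gridline: x 0.8800, y 0.5196 (then +2.0000 / +1.1547)
    (3,4) via y @ 0.5196
    (4,4) via x @ 0.8800
    (4,3) via y @ 1.6743
    (4,2) via y @ 2.8290
    (5,2) via x @ 2.8800
    (5,1) via y @ 3.9837
    (6,1) via x @ 4.8800  # hit
  → r_3 = 4.8800
beam 4: φ=45°, α=345°
  direction (0.9659, -0.2588); cell (3,5); t to first gridline: x 0.4555, y 1.7387 (then +1.0353 / +3.8637)
    (4,5) via x @ 0.4555
    (5,5) via x @ 1.4908
    (5,4) via y @ 1.7387
    (6,4) via x @ 2.5261
    (7,4) via x @ 3.5614  # hit
  → r_4 = 3.5614
beam 5: φ=90°, α=30°
  direction (0.8660, 0.5000); cell (3,5); t to first gridline: x 0.5081, y 1.1000 (then +1.1547 / +2.0000)
    (4,5) via x @ 0.5081
    (4,6) via y @ 1.1000
    (5,6) via x @ 1.6628
    (6,6) via x @ 2.8175
    (6,7) via y @ 3.1000
    (7,7) via x @ 3.9722  # hit
  → r_5 = 3.9722

ranges = [1.8013, 4.6070, 4.8800, 3.5614, 3.9722]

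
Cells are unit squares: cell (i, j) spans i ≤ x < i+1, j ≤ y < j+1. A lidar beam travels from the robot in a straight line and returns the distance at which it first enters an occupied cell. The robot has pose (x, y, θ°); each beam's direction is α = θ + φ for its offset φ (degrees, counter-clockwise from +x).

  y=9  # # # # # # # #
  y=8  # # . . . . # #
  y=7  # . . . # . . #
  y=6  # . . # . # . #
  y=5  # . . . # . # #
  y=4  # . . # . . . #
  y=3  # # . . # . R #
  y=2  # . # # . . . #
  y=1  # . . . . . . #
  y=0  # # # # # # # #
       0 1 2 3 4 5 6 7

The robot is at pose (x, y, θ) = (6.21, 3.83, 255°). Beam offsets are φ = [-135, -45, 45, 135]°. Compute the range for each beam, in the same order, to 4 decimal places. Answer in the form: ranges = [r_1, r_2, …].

beam 1: φ=-135°, α=120°
  dir = (cos 120°, sin 120°) = (-0.5000, 0.8660); from cell (6,3)
  next x-line at t=0.4200, next y-line at t=0.1963; Δt_x=2.0000, Δt_y=1.1547
    y: enter (6,4) at t=0.1963
    x: enter (5,4) at t=0.4200
    y: enter (5,5) at t=1.3510
    x: enter (4,5) at t=2.4200 ← occupied
  → r_1 = 2.4200
beam 2: φ=-45°, α=210°
  dir = (cos 210°, sin 210°) = (-0.8660, -0.5000); from cell (6,3)
  next x-line at t=0.2425, next y-line at t=1.6600; Δt_x=1.1547, Δt_y=2.0000
    x: enter (5,3) at t=0.2425
    x: enter (4,3) at t=1.3972 ← occupied
  → r_2 = 1.3972
beam 3: φ=45°, α=300°
  dir = (cos 300°, sin 300°) = (0.5000, -0.8660); from cell (6,3)
  next x-line at t=1.5800, next y-line at t=0.9584; Δt_x=2.0000, Δt_y=1.1547
    y: enter (6,2) at t=0.9584
    x: enter (7,2) at t=1.5800 ← occupied
  → r_3 = 1.5800
beam 4: φ=135°, α=30°
  dir = (cos 30°, sin 30°) = (0.8660, 0.5000); from cell (6,3)
  next x-line at t=0.9122, next y-line at t=0.3400; Δt_x=1.1547, Δt_y=2.0000
    y: enter (6,4) at t=0.3400
    x: enter (7,4) at t=0.9122 ← occupied
  → r_4 = 0.9122

ranges = [2.4200, 1.3972, 1.5800, 0.9122]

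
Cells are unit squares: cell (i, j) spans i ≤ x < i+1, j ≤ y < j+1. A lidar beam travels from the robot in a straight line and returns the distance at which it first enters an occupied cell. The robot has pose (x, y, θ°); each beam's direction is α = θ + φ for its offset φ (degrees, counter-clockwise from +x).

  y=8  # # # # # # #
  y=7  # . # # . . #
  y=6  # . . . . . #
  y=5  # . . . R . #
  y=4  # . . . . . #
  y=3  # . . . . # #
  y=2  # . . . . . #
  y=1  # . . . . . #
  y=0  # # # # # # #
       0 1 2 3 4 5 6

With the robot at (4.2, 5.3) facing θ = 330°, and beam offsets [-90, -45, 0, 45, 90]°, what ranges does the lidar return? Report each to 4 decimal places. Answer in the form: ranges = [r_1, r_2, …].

beam 1: φ=-90°, α=240°
  direction (-0.5000, -0.8660); cell (4,5); t to first gridline: x 0.4000, y 0.3464 (then +2.0000 / +1.1547)
    (4,4) via y @ 0.3464
    (3,4) via x @ 0.4000
    (3,3) via y @ 1.5011
    (2,3) via x @ 2.4000
    (2,2) via y @ 2.6558
    (2,1) via y @ 3.8105
    (1,1) via x @ 4.4000
    (1,0) via y @ 4.9652  # hit
  → r_1 = 4.9652
beam 2: φ=-45°, α=285°
  direction (0.2588, -0.9659); cell (4,5); t to first gridline: x 3.0910, y 0.3106 (then +3.8637 / +1.0353)
    (4,4) via y @ 0.3106
    (4,3) via y @ 1.3459
    (4,2) via y @ 2.3811
    (5,2) via x @ 3.0910
    (5,1) via y @ 3.4164
    (5,0) via y @ 4.4517  # hit
  → r_2 = 4.4517
beam 3: φ=0°, α=330°
  direction (0.8660, -0.5000); cell (4,5); t to first gridline: x 0.9238, y 0.6000 (then +1.1547 / +2.0000)
    (4,4) via y @ 0.6000
    (5,4) via x @ 0.9238
    (6,4) via x @ 2.0785  # hit
  → r_3 = 2.0785
beam 4: φ=45°, α=15°
  direction (0.9659, 0.2588); cell (4,5); t to first gridline: x 0.8282, y 2.7046 (then +1.0353 / +3.8637)
    (5,5) via x @ 0.8282
    (6,5) via x @ 1.8635  # hit
  → r_4 = 1.8635
beam 5: φ=90°, α=60°
  direction (0.5000, 0.8660); cell (4,5); t to first gridline: x 1.6000, y 0.8083 (then +2.0000 / +1.1547)
    (4,6) via y @ 0.8083
    (5,6) via x @ 1.6000
    (5,7) via y @ 1.9630
    (5,8) via y @ 3.1177  # hit
  → r_5 = 3.1177

ranges = [4.9652, 4.4517, 2.0785, 1.8635, 3.1177]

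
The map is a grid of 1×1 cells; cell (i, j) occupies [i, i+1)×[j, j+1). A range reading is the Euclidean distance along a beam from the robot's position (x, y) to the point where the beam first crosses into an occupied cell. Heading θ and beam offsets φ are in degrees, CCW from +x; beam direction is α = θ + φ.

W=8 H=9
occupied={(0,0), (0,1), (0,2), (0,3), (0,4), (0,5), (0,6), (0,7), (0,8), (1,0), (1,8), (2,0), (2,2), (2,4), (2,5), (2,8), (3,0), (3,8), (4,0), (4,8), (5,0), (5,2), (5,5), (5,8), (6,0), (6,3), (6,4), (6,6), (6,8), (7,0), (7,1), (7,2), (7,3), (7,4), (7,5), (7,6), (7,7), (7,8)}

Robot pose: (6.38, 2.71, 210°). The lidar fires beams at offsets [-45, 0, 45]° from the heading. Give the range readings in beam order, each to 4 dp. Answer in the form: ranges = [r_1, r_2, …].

ranges = [0.3934, 0.4388, 1.7703]

beam 1: φ=-45°, α=165°
  direction (-0.9659, 0.2588); cell (6,2); t to first gridline: x 0.3934, y 1.1205 (then +1.0353 / +3.8637)
    (5,2) via x @ 0.3934  # hit
  → r_1 = 0.3934
beam 2: φ=0°, α=210°
  direction (-0.8660, -0.5000); cell (6,2); t to first gridline: x 0.4388, y 1.4200 (then +1.1547 / +2.0000)
    (5,2) via x @ 0.4388  # hit
  → r_2 = 0.4388
beam 3: φ=45°, α=255°
  direction (-0.2588, -0.9659); cell (6,2); t to first gridline: x 1.4682, y 0.7350 (then +3.8637 / +1.0353)
    (6,1) via y @ 0.7350
    (5,1) via x @ 1.4682
    (5,0) via y @ 1.7703  # hit
  → r_3 = 1.7703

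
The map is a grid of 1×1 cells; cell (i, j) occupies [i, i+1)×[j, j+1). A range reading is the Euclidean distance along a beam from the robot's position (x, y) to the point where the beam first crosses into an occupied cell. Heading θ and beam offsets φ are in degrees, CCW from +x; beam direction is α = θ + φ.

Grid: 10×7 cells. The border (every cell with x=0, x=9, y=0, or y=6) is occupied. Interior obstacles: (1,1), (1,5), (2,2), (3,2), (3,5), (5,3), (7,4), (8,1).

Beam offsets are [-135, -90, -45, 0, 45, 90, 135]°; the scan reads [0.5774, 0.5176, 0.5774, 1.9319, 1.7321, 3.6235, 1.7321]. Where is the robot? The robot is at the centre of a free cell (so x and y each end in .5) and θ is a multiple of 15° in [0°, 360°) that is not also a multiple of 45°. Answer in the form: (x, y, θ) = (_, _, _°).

Candidates: 32 free-cell centres × 16 headings = 512 poses. Raycast each; keep the one whose scan matches to 4 dp.
  (2.5, 3.5, 255°): beam 1 = 1.7321 ≠ 0.5774 ✗
  (1.5, 4.5, 120°): beam 1 = 3.6235 ≠ 0.5774 ✗
  (6.5, 4.5, 75°): beam 1 = 3.0000 ≠ 0.5774 ✗
  …
  (1.5, 4.5, 255°): r_1=0.5774, r_2=0.5176, r_3=0.5774, r_4=1.9319, r_5=1.7321, r_6=3.6235, r_7=1.7321 — all match ✓
No second candidate reproduces the full scan.

(x, y, θ) = (1.5, 4.5, 255°)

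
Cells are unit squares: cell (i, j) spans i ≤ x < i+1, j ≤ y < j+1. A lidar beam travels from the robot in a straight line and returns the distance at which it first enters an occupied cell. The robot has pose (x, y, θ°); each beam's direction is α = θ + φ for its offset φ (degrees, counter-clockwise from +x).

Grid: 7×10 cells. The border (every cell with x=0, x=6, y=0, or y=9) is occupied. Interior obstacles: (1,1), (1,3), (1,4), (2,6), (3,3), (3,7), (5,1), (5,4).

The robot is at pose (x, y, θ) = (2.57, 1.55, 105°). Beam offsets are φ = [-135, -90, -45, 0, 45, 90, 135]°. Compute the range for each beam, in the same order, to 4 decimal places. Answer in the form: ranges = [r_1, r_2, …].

beam 1: φ=-135°, α=330°
  dir = (cos 330°, sin 330°) = (0.8660, -0.5000); from cell (2,1)
  next x-line at t=0.4965, next y-line at t=1.1000; Δt_x=1.1547, Δt_y=2.0000
    x: enter (3,1) at t=0.4965
    y: enter (3,0) at t=1.1000 ← occupied
  → r_1 = 1.1000
beam 2: φ=-90°, α=15°
  dir = (cos 15°, sin 15°) = (0.9659, 0.2588); from cell (2,1)
  next x-line at t=0.4452, next y-line at t=1.7387; Δt_x=1.0353, Δt_y=3.8637
    x: enter (3,1) at t=0.4452
    x: enter (4,1) at t=1.4804
    y: enter (4,2) at t=1.7387
    x: enter (5,2) at t=2.5157
    x: enter (6,2) at t=3.5510 ← occupied
  → r_2 = 3.5510
beam 3: φ=-45°, α=60°
  dir = (cos 60°, sin 60°) = (0.5000, 0.8660); from cell (2,1)
  next x-line at t=0.8600, next y-line at t=0.5196; Δt_x=2.0000, Δt_y=1.1547
    y: enter (2,2) at t=0.5196
    x: enter (3,2) at t=0.8600
    y: enter (3,3) at t=1.6743 ← occupied
  → r_3 = 1.6743
beam 4: φ=0°, α=105°
  dir = (cos 105°, sin 105°) = (-0.2588, 0.9659); from cell (2,1)
  next x-line at t=2.2023, next y-line at t=0.4659; Δt_x=3.8637, Δt_y=1.0353
    y: enter (2,2) at t=0.4659
    y: enter (2,3) at t=1.5012
    x: enter (1,3) at t=2.2023 ← occupied
  → r_4 = 2.2023
beam 5: φ=45°, α=150°
  dir = (cos 150°, sin 150°) = (-0.8660, 0.5000); from cell (2,1)
  next x-line at t=0.6582, next y-line at t=0.9000; Δt_x=1.1547, Δt_y=2.0000
    x: enter (1,1) at t=0.6582 ← occupied
  → r_5 = 0.6582
beam 6: φ=90°, α=195°
  dir = (cos 195°, sin 195°) = (-0.9659, -0.2588); from cell (2,1)
  next x-line at t=0.5901, next y-line at t=2.1250; Δt_x=1.0353, Δt_y=3.8637
    x: enter (1,1) at t=0.5901 ← occupied
  → r_6 = 0.5901
beam 7: φ=135°, α=240°
  dir = (cos 240°, sin 240°) = (-0.5000, -0.8660); from cell (2,1)
  next x-line at t=1.1400, next y-line at t=0.6351; Δt_x=2.0000, Δt_y=1.1547
    y: enter (2,0) at t=0.6351 ← occupied
  → r_7 = 0.6351

ranges = [1.1000, 3.5510, 1.6743, 2.2023, 0.6582, 0.5901, 0.6351]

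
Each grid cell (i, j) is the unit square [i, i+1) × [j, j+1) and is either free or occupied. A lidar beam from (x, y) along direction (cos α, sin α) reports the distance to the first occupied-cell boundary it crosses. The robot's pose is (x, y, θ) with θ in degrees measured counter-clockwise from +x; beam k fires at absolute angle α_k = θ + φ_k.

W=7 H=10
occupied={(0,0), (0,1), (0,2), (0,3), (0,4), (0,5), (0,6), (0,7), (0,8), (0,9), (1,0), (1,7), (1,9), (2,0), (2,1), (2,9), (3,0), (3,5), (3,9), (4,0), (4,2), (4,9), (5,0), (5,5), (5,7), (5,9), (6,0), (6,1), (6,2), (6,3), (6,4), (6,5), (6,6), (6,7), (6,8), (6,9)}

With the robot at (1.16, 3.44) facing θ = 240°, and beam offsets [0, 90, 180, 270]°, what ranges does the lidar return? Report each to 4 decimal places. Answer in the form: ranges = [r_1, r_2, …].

ranges = [0.3200, 4.8800, 6.4201, 0.1848]

beam 1: φ=0°, α=240°
  direction (-0.5000, -0.8660); cell (1,3); t to first gridline: x 0.3200, y 0.5081 (then +2.0000 / +1.1547)
    (0,3) via x @ 0.3200  # hit
  → r_1 = 0.3200
beam 2: φ=90°, α=330°
  direction (0.8660, -0.5000); cell (1,3); t to first gridline: x 0.9699, y 0.8800 (then +1.1547 / +2.0000)
    (1,2) via y @ 0.8800
    (2,2) via x @ 0.9699
    (3,2) via x @ 2.1246
    (3,1) via y @ 2.8800
    (4,1) via x @ 3.2793
    (5,1) via x @ 4.4341
    (5,0) via y @ 4.8800  # hit
  → r_2 = 4.8800
beam 3: φ=180°, α=60°
  direction (0.5000, 0.8660); cell (1,3); t to first gridline: x 1.6800, y 0.6466 (then +2.0000 / +1.1547)
    (1,4) via y @ 0.6466
    (2,4) via x @ 1.6800
    (2,5) via y @ 1.8013
    (2,6) via y @ 2.9560
    (3,6) via x @ 3.6800
    (3,7) via y @ 4.1107
    (3,8) via y @ 5.2654
    (4,8) via x @ 5.6800
    (4,9) via y @ 6.4201  # hit
  → r_3 = 6.4201
beam 4: φ=270°, α=150°
  direction (-0.8660, 0.5000); cell (1,3); t to first gridline: x 0.1848, y 1.1200 (then +1.1547 / +2.0000)
    (0,3) via x @ 0.1848  # hit
  → r_4 = 0.1848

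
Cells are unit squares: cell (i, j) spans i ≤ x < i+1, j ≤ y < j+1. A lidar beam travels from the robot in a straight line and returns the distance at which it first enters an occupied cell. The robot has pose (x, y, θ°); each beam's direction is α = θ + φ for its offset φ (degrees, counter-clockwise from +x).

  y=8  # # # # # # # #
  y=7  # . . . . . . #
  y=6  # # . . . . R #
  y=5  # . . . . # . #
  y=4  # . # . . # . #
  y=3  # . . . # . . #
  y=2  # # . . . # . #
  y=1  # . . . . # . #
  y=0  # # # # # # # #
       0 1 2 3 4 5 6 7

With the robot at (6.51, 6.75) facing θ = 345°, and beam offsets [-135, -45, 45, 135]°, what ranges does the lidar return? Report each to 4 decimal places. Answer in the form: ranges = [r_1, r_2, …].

ranges = [1.5000, 0.9800, 0.5658, 1.4434]

beam 1: φ=-135°, α=210°
  cosα=-0.8660 sinα=-0.5000 | (6,6) | tMaxX 0.5889 tMaxY 1.5000 | tΔX 1.1547 tΔY 2.0000
    t=0.5889 [x] (5,6)
    t=1.5000 [y] (5,5) — stop
  → r_1 = 1.5000
beam 2: φ=-45°, α=300°
  cosα=0.5000 sinα=-0.8660 | (6,6) | tMaxX 0.9800 tMaxY 0.8660 | tΔX 2.0000 tΔY 1.1547
    t=0.8660 [y] (6,5)
    t=0.9800 [x] (7,5) — stop
  → r_2 = 0.9800
beam 3: φ=45°, α=30°
  cosα=0.8660 sinα=0.5000 | (6,6) | tMaxX 0.5658 tMaxY 0.5000 | tΔX 1.1547 tΔY 2.0000
    t=0.5000 [y] (6,7)
    t=0.5658 [x] (7,7) — stop
  → r_3 = 0.5658
beam 4: φ=135°, α=120°
  cosα=-0.5000 sinα=0.8660 | (6,6) | tMaxX 1.0200 tMaxY 0.2887 | tΔX 2.0000 tΔY 1.1547
    t=0.2887 [y] (6,7)
    t=1.0200 [x] (5,7)
    t=1.4434 [y] (5,8) — stop
  → r_4 = 1.4434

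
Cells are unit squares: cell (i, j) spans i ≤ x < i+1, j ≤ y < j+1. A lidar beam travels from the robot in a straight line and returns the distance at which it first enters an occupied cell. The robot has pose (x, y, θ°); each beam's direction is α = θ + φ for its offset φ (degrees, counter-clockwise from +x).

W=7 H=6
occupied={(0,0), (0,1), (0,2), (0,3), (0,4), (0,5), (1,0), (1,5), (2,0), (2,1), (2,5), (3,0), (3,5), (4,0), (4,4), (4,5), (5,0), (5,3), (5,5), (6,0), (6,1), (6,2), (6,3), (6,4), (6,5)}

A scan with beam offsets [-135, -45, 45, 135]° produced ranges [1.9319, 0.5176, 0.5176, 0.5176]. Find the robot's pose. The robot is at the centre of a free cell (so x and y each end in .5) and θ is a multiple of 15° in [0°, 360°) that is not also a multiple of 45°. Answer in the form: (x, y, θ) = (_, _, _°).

The pose lattice has 17·16 = 272 candidates. Test each by forward raycasting.
  (2.5, 2.5, 75°): beam 1 = 0.5774 ≠ 1.9319 ✗
  (3.5, 3.5, 75°): beam 1 = 2.8868 ≠ 1.9319 ✗
  (1.5, 4.5, 15°): beam 1 = 1.0000 ≠ 1.9319 ✗
  (5.5, 2.5, 240°): beam 1 = 0.5176 ≠ 1.9319 ✗
  …
  (1.5, 1.5, 240°): r_1=1.9319, r_2=0.5176, r_3=0.5176, r_4=0.5176 — all match ✓
Unique over the lattice → pose = (1.5, 1.5, 240°).

(x, y, θ) = (1.5, 1.5, 240°)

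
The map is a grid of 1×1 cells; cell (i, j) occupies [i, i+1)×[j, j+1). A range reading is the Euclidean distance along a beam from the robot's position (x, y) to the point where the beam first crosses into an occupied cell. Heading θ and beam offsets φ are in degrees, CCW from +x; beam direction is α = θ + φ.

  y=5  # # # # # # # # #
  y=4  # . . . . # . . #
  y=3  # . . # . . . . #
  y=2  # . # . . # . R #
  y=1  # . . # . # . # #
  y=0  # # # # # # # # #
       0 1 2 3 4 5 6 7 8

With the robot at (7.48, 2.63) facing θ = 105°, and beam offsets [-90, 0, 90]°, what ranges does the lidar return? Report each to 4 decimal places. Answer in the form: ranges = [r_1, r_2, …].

ranges = [0.5383, 2.4536, 1.5322]

beam 1: φ=-90°, α=15°
  d=(0.9659,0.2588)  start (7,2)  tX=0.5383 tY=1.4296  stride 1/|dx|=1.0353 1/|dy|=3.8637
    cross x-line → (8,2), t=0.5383 (wall)
  → r_1 = 0.5383
beam 2: φ=0°, α=105°
  d=(-0.2588,0.9659)  start (7,2)  tX=1.8546 tY=0.3831  stride 1/|dx|=3.8637 1/|dy|=1.0353
    cross y-line → (7,3), t=0.3831
    cross y-line → (7,4), t=1.4183
    cross x-line → (6,4), t=1.8546
    cross y-line → (6,5), t=2.4536 (wall)
  → r_2 = 2.4536
beam 3: φ=90°, α=195°
  d=(-0.9659,-0.2588)  start (7,2)  tX=0.4969 tY=2.4341  stride 1/|dx|=1.0353 1/|dy|=3.8637
    cross x-line → (6,2), t=0.4969
    cross x-line → (5,2), t=1.5322 (wall)
  → r_3 = 1.5322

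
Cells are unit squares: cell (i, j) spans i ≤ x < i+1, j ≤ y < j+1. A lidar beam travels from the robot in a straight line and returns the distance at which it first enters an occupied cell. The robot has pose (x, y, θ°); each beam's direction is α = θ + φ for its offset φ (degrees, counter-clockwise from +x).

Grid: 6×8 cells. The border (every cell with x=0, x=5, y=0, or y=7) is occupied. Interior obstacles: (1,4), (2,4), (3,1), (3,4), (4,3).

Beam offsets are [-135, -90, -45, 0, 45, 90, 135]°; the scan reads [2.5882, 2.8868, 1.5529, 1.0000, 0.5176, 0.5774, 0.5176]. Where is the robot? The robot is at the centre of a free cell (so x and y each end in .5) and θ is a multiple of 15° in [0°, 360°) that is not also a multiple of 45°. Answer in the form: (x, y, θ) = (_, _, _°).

(x, y, θ) = (2.5, 1.5, 210°)

Enumerate (i+0.5, j+0.5, θ) over the 19 free cells and 16 admissible headings. For each, cast all 7 beams and compare to the given ranges.
  (1.5, 3.5, 240°): beam 1 = 0.5176 ≠ 2.5882 ✗
  (3.5, 2.5, 105°): beam 1 = 1.7321 ≠ 2.5882 ✗
  (1.5, 5.5, 195°): beam 1 = 1.7321 ≠ 2.5882 ✗
  (4.5, 5.5, 195°): beam 1 = 1.0000 ≠ 2.5882 ✗
  …
  (2.5, 1.5, 210°): r_1=2.5882, r_2=2.8868, r_3=1.5529, r_4=1.0000, r_5=0.5176, r_6=0.5774, r_7=0.5176 — all match ✓
No second candidate reproduces the full scan.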